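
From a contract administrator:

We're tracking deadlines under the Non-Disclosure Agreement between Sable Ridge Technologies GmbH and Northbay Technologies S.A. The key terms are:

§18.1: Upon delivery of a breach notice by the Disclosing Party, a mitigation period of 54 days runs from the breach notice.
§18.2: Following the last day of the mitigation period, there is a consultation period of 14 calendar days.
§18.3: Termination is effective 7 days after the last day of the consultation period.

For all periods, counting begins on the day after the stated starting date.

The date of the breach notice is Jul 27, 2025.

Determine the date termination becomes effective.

The last day of the mitigation period: 54 calendar days after Jul 27, 2025 is Sep 19, 2025.
The last day of the consultation period: 14 calendar days after Sep 19, 2025 is Oct 3, 2025.
The date termination becomes effective: Oct 3, 2025 + 7 days = Oct 10, 2025.

Oct 10, 2025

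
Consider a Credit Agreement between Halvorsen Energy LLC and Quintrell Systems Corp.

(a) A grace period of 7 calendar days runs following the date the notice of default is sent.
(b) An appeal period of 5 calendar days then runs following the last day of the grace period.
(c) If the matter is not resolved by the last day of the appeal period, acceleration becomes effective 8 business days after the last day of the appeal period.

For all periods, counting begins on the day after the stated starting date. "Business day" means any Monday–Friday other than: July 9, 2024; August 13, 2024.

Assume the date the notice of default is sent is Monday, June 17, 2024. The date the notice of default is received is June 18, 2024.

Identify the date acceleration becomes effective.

July 11, 2024

Adding 7 calendar days to June 17, 2024 gives June 24, 2024, which is the last day of the grace period.
Adding 5 calendar days to June 24, 2024 gives June 29, 2024, which is the last day of the appeal period.
From Saturday, June 29, 2024, 8 business days (Jul 1, Jul 2, Jul 3, Jul 4, Jul 5, Jul 8, Jul 10, Jul 11, skipping weekends and the listed holiday on Jul 9) brings us to Thursday, July 11, 2024, which is the date acceleration becomes effective.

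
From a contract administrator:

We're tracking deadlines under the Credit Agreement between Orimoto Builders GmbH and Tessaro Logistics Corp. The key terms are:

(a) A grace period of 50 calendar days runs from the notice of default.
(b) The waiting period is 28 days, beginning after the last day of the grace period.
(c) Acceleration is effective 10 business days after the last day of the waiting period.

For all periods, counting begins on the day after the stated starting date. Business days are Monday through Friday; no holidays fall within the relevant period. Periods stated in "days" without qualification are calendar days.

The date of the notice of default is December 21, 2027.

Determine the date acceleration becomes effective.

The last day of the grace period: December 21, 2027 + 50 days = February 9, 2028.
Adding 28 calendar days to February 9, 2028 gives March 8, 2028, which is the last day of the waiting period.
The date acceleration becomes effective: 10 business days after Wednesday, March 8, 2028, skipping weekends — Mar 9, Mar 10, Mar 13, Mar 14, Mar 15, Mar 16, Mar 17, Mar 20, Mar 21, Mar 22 — lands on Wednesday, March 22, 2028.

March 22, 2028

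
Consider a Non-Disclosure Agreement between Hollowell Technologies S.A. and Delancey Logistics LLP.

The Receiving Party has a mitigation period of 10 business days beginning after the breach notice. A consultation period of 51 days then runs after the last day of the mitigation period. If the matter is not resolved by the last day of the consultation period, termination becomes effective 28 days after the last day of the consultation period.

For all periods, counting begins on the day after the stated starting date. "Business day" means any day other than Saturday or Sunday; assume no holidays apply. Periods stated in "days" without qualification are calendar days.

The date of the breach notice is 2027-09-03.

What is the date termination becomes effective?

From Friday, 2027-09-03, 10 business days (Sep 6, Sep 7, Sep 8, Sep 9, Sep 10, Sep 13, Sep 14, Sep 15, Sep 16, Sep 17, skipping weekends) brings us to Friday, 2027-09-17, which is the last day of the mitigation period.
Adding 51 calendar days to 2027-09-17 gives 2027-11-07, which is the last day of the consultation period.
The date termination becomes effective: 28 calendar days after 2027-11-07 is 2027-12-05.

2027-12-05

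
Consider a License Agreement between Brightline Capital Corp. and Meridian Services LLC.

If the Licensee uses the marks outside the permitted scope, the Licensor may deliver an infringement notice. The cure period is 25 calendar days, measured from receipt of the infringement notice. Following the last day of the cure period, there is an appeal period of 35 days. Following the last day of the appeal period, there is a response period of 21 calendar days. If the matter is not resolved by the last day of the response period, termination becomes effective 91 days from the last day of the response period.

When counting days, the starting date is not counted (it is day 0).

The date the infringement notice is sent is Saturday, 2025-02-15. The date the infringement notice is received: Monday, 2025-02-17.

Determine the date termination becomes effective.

2025-08-08

The last day of the cure period: 25 calendar days after 2025-02-17 is 2025-03-14.
Adding 35 calendar days to 2025-03-14 gives 2025-04-18, which is the last day of the appeal period.
The last day of the response period: 2025-04-18 + 21 days = 2025-05-09.
The date termination becomes effective: 2025-05-09 + 91 days = 2025-08-08.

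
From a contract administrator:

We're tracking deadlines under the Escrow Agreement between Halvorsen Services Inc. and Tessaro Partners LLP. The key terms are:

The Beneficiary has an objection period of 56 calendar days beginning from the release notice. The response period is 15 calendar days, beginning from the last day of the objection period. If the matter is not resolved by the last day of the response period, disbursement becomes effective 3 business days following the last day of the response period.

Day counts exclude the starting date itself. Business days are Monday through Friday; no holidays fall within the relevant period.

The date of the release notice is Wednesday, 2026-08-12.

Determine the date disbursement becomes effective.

2026-10-27

Adding 56 calendar days to 2026-08-12 gives 2026-10-07, which is the last day of the objection period.
The last day of the response period: 15 calendar days after 2026-10-07 is 2026-10-22.
From Thursday, 2026-10-22, 3 business days (Oct 23, Oct 26, Oct 27, skipping weekends) brings us to Tuesday, 2026-10-27, which is the date disbursement becomes effective.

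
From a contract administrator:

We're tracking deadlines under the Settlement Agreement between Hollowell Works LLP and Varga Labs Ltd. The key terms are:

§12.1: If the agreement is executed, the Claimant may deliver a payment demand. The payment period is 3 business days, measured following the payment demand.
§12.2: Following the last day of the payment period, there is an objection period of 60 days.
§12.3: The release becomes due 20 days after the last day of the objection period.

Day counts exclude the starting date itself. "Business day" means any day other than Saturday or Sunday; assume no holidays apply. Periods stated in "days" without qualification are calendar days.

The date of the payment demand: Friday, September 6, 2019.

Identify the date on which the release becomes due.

The last day of the payment period: 3 business days after Friday, September 6, 2019, skipping weekends — Sep 9, Sep 10, Sep 11 — lands on Wednesday, September 11, 2019.
The last day of the objection period: 60 calendar days after September 11, 2019 is November 10, 2019.
The date on which the release becomes due: 20 calendar days after November 10, 2019 is November 30, 2019.

November 30, 2019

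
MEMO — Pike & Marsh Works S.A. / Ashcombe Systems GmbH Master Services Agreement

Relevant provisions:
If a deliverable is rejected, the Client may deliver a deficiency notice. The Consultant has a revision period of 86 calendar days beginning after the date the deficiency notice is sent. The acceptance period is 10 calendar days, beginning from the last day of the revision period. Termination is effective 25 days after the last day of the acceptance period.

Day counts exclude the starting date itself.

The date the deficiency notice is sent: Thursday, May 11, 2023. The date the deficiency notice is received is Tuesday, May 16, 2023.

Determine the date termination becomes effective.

The last day of the revision period: May 11, 2023 + 86 days = Aug 5, 2023.
Adding 10 calendar days to Aug 5, 2023 gives Aug 15, 2023, which is the last day of the acceptance period.
The date termination becomes effective: 25 calendar days after Aug 15, 2023 is Sep 9, 2023.

Sep 9, 2023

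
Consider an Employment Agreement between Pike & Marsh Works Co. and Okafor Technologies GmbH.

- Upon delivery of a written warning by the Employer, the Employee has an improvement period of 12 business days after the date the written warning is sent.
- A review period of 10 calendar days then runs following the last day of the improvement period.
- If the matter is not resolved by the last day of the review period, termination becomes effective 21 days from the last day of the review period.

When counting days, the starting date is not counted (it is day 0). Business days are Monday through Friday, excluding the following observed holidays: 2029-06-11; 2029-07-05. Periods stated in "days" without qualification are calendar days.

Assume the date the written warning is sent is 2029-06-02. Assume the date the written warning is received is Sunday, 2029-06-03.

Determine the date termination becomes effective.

The last day of the improvement period: 12 business days after Saturday, 2029-06-02, skipping weekends and the listed holiday on Jun 11 — Jun 4, Jun 5, Jun 6, Jun 7, …, Jun 18, Jun 19, Jun 20 — lands on Wednesday, 2029-06-20.
Adding 10 calendar days to 2029-06-20 gives 2029-06-30, which is the last day of the review period.
The date termination becomes effective: 21 calendar days after 2029-06-30 is 2029-07-21.

2029-07-21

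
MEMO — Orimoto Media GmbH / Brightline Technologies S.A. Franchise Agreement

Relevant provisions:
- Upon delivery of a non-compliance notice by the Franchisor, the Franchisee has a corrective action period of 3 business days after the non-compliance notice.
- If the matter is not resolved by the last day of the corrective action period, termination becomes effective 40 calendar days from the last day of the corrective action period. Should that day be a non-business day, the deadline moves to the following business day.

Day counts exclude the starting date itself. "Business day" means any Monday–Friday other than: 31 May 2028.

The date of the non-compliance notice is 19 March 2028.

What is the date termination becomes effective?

From Sunday, 19 March 2028, 3 business days (Mar 20, Mar 21, Mar 22, skipping weekends) brings us to Wednesday, 22 March 2028, which is the last day of the corrective action period.
The date termination becomes effective: 22 March 2028 + 40 days = 1 May 2028. 1 May 2028 is a Monday and is not a listed holiday, so no roll-forward applies.

1 May 2028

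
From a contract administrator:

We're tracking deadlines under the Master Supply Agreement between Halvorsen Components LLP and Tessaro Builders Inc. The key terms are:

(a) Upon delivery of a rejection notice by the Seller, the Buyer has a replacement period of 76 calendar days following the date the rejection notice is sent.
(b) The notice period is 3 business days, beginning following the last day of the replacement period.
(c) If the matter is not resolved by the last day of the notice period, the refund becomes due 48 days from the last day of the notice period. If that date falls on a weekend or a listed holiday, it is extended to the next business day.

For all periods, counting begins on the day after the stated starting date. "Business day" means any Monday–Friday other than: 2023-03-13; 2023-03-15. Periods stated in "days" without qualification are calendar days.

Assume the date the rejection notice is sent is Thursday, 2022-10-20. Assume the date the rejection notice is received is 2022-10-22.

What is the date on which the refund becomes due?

2023-02-27

The last day of the replacement period: 76 calendar days after 2022-10-20 is 2023-01-04.
The last day of the notice period: counting 3 business days from Wednesday, 2023-01-04 (Jan 5, Jan 6, Jan 9, skipping weekends) reaches Monday, 2023-01-09.
Adding 48 calendar days to 2023-01-09 gives 2023-02-26, which is the date on which the refund becomes due. That falls on a Sunday, so it rolls to the next business day, Monday, 2023-02-27.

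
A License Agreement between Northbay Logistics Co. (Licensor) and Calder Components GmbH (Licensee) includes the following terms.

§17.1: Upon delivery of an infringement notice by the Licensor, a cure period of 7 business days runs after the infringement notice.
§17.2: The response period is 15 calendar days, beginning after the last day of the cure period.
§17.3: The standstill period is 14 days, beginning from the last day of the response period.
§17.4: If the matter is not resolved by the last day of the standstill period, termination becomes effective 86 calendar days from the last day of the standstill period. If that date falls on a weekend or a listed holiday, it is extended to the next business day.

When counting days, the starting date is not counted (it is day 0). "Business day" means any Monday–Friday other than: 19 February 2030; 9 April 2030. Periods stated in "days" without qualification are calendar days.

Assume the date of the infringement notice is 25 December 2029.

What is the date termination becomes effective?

29 April 2030

The last day of the cure period: counting 7 business days from Tuesday, 25 December 2029 (Dec 26, Dec 27, Dec 28, Dec 31, Jan 1, Jan 2, Jan 3, skipping weekends) reaches Thursday, 3 January 2030.
The last day of the response period: 15 calendar days after 3 January 2030 is 18 January 2030.
The last day of the standstill period: 18 January 2030 + 14 days = 1 February 2030.
The date termination becomes effective: 86 calendar days after 1 February 2030 is 28 April 2030. That falls on a Sunday, so it rolls to the next business day, Monday, 29 April 2030.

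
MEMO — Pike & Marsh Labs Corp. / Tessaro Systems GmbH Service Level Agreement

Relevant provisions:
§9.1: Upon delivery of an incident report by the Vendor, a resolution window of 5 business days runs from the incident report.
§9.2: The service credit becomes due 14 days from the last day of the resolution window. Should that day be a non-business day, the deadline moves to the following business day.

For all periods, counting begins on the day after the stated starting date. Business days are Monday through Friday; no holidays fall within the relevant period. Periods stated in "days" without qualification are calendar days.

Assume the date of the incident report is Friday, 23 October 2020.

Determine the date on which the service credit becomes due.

13 November 2020

From Friday, 23 October 2020, 5 business days (Oct 26, Oct 27, Oct 28, Oct 29, Oct 30, skipping weekends) brings us to Friday, 30 October 2020, which is the last day of the resolution window.
The date on which the service credit becomes due: 14 calendar days after 30 October 2020 is 13 November 2020. 13 November 2020 is a Friday, so no roll-forward applies.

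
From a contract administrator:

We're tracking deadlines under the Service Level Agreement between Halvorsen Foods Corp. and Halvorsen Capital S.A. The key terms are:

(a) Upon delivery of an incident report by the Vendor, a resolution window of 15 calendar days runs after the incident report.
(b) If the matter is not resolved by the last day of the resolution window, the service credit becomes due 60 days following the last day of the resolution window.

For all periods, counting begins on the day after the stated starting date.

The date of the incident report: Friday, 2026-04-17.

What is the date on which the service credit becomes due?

2026-07-01

The last day of the resolution window: 2026-04-17 + 15 days = 2026-05-02.
The date on which the service credit becomes due: 2026-05-02 + 60 days = 2026-07-01.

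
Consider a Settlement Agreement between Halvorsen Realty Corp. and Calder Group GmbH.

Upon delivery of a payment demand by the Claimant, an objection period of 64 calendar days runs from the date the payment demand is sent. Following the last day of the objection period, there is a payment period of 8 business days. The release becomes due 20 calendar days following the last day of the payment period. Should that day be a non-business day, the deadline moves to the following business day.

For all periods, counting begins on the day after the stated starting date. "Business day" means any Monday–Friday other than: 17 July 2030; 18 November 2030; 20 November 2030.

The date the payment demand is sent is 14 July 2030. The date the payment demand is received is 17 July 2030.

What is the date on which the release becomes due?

The last day of the objection period: 64 calendar days after 14 July 2030 is 16 September 2030.
From Monday, 16 September 2030, 8 business days (Sep 17, Sep 18, Sep 19, Sep 20, Sep 23, Sep 24, Sep 25, Sep 26, skipping weekends) brings us to Thursday, 26 September 2030, which is the last day of the payment period.
The date on which the release becomes due: 20 calendar days after 26 September 2030 is 16 October 2030. 16 October 2030 is a Wednesday and is not a listed holiday, so no roll-forward applies.

16 October 2030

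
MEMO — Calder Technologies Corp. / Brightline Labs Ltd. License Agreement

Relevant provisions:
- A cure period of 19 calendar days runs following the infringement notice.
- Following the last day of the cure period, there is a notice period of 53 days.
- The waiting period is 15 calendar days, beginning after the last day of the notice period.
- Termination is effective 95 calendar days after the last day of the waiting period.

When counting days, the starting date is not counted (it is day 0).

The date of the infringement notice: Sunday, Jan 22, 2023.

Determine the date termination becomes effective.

Jul 23, 2023

The last day of the cure period: Jan 22, 2023 + 19 days = Feb 10, 2023.
The last day of the notice period: Feb 10, 2023 + 53 days = Apr 4, 2023.
The last day of the waiting period: Apr 4, 2023 + 15 days = Apr 19, 2023.
Adding 95 calendar days to Apr 19, 2023 gives Jul 23, 2023, which is the date termination becomes effective.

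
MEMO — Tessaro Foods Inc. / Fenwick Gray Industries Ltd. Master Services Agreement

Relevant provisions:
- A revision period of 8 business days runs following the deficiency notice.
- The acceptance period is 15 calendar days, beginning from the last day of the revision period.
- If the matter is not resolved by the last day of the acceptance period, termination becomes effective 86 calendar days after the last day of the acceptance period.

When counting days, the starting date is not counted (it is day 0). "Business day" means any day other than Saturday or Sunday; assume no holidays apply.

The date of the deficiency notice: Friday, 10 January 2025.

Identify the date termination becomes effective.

3 May 2025

The last day of the revision period: counting 8 business days from Friday, 10 January 2025 (Jan 13, Jan 14, Jan 15, Jan 16, Jan 17, Jan 20, Jan 21, Jan 22, skipping weekends) reaches Wednesday, 22 January 2025.
The last day of the acceptance period: 15 calendar days after 22 January 2025 is 6 February 2025.
The date termination becomes effective: 6 February 2025 + 86 days = 3 May 2025.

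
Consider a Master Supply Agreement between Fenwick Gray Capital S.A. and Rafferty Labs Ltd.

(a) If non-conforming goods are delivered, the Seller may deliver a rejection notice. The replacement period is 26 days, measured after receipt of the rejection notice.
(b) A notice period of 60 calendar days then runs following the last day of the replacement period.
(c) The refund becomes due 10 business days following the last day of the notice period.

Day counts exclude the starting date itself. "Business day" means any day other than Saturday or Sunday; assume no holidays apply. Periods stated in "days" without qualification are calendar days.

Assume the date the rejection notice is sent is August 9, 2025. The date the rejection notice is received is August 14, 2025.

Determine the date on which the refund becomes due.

November 21, 2025

Adding 26 calendar days to August 14, 2025 gives September 9, 2025, which is the last day of the replacement period.
The last day of the notice period: 60 calendar days after September 9, 2025 is November 8, 2025.
The date on which the refund becomes due: 10 business days after Saturday, November 8, 2025, skipping weekends — Nov 10, Nov 11, Nov 12, Nov 13, Nov 14, Nov 17, Nov 18, Nov 19, Nov 20, Nov 21 — lands on Friday, November 21, 2025.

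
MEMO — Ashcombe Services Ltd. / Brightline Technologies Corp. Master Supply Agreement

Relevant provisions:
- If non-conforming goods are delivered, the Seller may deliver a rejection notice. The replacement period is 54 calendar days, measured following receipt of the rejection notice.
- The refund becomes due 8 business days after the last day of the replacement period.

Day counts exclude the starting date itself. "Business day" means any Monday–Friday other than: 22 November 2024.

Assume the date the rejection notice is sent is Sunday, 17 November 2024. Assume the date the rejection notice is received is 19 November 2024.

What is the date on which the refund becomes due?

22 January 2025

The last day of the replacement period: 54 calendar days after 19 November 2024 is 12 January 2025.
From Sunday, 12 January 2025, 8 business days (Jan 13, Jan 14, Jan 15, Jan 16, Jan 17, Jan 20, Jan 21, Jan 22, skipping weekends) brings us to Wednesday, 22 January 2025, which is the date on which the refund becomes due.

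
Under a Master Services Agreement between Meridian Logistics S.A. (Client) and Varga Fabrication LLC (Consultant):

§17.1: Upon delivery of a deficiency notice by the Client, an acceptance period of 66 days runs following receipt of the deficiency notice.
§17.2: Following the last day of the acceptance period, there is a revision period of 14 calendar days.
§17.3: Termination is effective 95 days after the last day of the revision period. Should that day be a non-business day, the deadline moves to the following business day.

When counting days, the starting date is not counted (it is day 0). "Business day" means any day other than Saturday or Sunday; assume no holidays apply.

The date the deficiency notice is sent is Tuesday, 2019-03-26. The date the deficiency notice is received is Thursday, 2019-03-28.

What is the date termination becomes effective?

Adding 66 calendar days to 2019-03-28 gives 2019-06-02, which is the last day of the acceptance period.
Adding 14 calendar days to 2019-06-02 gives 2019-06-16, which is the last day of the revision period.
The date termination becomes effective: 95 calendar days after 2019-06-16 is 2019-09-19. 2019-09-19 is a Thursday, so no roll-forward applies.

2019-09-19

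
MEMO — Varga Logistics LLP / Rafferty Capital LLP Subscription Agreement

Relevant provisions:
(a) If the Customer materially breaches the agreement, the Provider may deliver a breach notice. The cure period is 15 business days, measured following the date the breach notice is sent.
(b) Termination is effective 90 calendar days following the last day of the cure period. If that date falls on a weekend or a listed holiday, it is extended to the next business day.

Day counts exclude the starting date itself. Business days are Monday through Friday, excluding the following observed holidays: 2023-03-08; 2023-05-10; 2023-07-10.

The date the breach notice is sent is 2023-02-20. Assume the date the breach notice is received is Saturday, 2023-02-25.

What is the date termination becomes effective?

2023-06-12

The last day of the cure period: counting 15 business days from Monday, 2023-02-20 (Feb 21, Feb 22, Feb 23, Feb 24, …, Mar 10, Mar 13, Mar 14, skipping weekends and the listed holiday on Mar 8) reaches Tuesday, 2023-03-14.
The date termination becomes effective: 90 calendar days after 2023-03-14 is 2023-06-12. 2023-06-12 is a Monday and is not a listed holiday, so no roll-forward applies.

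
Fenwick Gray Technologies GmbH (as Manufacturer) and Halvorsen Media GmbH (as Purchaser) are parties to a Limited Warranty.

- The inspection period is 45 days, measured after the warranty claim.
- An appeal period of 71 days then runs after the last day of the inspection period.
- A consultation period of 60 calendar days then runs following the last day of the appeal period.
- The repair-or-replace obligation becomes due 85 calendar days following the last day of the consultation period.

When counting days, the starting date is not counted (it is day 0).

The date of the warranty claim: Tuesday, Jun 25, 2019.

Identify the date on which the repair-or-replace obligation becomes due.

Mar 12, 2020

Adding 45 calendar days to Jun 25, 2019 gives Aug 9, 2019, which is the last day of the inspection period.
The last day of the appeal period: Aug 9, 2019 + 71 days = Oct 19, 2019.
The last day of the consultation period: Oct 19, 2019 + 60 days = Dec 18, 2019.
The date on which the repair-or-replace obligation becomes due: Dec 18, 2019 + 85 days = Mar 12, 2020.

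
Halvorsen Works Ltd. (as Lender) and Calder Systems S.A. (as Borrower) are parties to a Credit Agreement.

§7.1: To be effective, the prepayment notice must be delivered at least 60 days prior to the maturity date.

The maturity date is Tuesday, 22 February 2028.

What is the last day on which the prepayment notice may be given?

Counting back 60 calendar days from 22 February 2028 gives 24 December 2027.

24 December 2027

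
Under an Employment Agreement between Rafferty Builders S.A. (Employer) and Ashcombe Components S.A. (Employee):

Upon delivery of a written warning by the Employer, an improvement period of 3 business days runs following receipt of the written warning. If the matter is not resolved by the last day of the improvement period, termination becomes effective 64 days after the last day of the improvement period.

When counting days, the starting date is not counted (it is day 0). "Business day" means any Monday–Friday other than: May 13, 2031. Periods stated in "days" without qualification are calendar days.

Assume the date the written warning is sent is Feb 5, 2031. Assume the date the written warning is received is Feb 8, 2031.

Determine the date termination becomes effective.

Apr 17, 2031

The last day of the improvement period: 3 business days after Saturday, Feb 8, 2031, skipping weekends — Feb 10, Feb 11, Feb 12 — lands on Wednesday, Feb 12, 2031.
The date termination becomes effective: Feb 12, 2031 + 64 days = Apr 17, 2031.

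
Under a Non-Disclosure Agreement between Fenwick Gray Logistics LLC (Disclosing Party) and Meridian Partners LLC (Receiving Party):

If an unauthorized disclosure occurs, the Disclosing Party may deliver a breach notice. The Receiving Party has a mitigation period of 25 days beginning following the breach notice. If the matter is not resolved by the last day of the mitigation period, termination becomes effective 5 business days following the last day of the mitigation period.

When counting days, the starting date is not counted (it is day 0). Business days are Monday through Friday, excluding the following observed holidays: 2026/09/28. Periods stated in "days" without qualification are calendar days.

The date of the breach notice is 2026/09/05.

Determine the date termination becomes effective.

2026/10/07

The last day of the mitigation period: 25 calendar days after 2026/09/05 is 2026/09/30.
From Wednesday, 2026/09/30, 5 business days (Oct 1, Oct 2, Oct 5, Oct 6, Oct 7, skipping weekends) brings us to Wednesday, 2026/10/07, which is the date termination becomes effective.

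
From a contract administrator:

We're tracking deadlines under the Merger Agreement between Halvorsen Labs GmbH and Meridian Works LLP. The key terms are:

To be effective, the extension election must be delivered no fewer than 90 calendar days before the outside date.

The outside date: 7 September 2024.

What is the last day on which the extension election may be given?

Counting back 90 calendar days from 7 September 2024 gives 9 June 2024.

9 June 2024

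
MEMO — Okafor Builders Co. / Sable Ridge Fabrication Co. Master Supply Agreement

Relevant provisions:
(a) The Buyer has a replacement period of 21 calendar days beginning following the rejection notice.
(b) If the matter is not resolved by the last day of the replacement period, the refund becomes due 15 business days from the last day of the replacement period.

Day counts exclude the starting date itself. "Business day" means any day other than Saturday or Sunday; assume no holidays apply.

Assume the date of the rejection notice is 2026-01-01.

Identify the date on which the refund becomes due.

2026-02-12

The last day of the replacement period: 2026-01-01 + 21 days = 2026-01-22.
The date on which the refund becomes due: 15 business days after Thursday, 2026-01-22, skipping weekends — Jan 23, Jan 26, Jan 27, Jan 28, …, Feb 10, Feb 11, Feb 12 — lands on Thursday, 2026-02-12.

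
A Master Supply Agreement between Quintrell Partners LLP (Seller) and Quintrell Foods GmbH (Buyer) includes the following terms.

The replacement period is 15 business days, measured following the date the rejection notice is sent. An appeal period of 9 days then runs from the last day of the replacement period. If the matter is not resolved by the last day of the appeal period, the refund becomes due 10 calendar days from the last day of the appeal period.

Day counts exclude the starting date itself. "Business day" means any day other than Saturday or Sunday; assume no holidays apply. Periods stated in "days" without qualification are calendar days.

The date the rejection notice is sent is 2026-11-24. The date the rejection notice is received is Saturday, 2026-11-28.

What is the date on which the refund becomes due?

From Tuesday, 2026-11-24, 15 business days (Nov 25, Nov 26, Nov 27, Nov 30, …, Dec 11, Dec 14, Dec 15, skipping weekends) brings us to Tuesday, 2026-12-15, which is the last day of the replacement period.
Adding 9 calendar days to 2026-12-15 gives 2026-12-24, which is the last day of the appeal period.
The date on which the refund becomes due: 2026-12-24 + 10 days = 2027-01-03.

2027-01-03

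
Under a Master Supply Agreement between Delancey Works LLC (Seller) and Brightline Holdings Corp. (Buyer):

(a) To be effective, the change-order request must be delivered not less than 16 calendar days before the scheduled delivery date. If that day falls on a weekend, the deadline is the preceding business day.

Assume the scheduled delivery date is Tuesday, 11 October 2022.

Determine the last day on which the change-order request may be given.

11 October 2022 minus 16 days is 25 September 2022. That is a Sunday, so the deadline moves back to Friday, 23 September 2022.

23 September 2022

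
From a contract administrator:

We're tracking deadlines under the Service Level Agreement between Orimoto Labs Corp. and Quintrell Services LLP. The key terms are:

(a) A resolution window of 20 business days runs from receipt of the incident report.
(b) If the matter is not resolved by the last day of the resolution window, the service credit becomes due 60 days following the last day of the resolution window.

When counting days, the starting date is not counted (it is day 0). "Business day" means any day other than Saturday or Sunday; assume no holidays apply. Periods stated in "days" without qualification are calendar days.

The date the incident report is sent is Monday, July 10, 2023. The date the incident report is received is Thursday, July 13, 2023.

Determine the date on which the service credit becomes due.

The last day of the resolution window: counting 20 business days from Thursday, July 13, 2023 (Jul 14, Jul 17, Jul 18, Jul 19, …, Aug 8, Aug 9, Aug 10, skipping weekends) reaches Thursday, August 10, 2023.
The date on which the service credit becomes due: 60 calendar days after August 10, 2023 is October 9, 2023.

October 9, 2023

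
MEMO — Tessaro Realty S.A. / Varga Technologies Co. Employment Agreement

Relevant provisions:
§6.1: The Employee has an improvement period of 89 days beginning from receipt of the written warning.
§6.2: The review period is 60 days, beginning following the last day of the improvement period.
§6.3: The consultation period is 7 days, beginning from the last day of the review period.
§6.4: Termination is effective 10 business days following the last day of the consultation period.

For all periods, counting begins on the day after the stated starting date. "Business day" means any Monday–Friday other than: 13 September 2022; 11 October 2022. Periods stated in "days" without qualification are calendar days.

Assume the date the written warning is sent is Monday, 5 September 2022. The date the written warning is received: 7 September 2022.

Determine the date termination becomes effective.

24 February 2023

The last day of the improvement period: 7 September 2022 + 89 days = 5 December 2022.
Adding 60 calendar days to 5 December 2022 gives 3 February 2023, which is the last day of the review period.
The last day of the consultation period: 3 February 2023 + 7 days = 10 February 2023.
The date termination becomes effective: 10 business days after Friday, 10 February 2023, skipping weekends — Feb 13, Feb 14, Feb 15, Feb 16, Feb 17, Feb 20, Feb 21, Feb 22, Feb 23, Feb 24 — lands on Friday, 24 February 2023.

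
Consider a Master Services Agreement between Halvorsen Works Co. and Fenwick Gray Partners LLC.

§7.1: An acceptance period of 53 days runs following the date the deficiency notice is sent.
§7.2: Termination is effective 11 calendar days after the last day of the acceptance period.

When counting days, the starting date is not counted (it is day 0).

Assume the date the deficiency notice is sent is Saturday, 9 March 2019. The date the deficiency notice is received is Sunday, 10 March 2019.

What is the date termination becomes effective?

The last day of the acceptance period: 53 calendar days after 9 March 2019 is 1 May 2019.
The date termination becomes effective: 11 calendar days after 1 May 2019 is 12 May 2019.

12 May 2019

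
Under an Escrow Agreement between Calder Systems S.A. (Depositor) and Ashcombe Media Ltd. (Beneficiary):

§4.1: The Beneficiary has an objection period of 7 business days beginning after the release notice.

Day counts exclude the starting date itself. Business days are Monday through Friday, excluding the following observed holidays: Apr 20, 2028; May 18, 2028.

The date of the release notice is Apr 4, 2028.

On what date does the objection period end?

The last day of the objection period: 7 business days after Tuesday, Apr 4, 2028, skipping weekends — Apr 5, Apr 6, Apr 7, Apr 10, Apr 11, Apr 12, Apr 13 — lands on Thursday, Apr 13, 2028.

Apr 13, 2028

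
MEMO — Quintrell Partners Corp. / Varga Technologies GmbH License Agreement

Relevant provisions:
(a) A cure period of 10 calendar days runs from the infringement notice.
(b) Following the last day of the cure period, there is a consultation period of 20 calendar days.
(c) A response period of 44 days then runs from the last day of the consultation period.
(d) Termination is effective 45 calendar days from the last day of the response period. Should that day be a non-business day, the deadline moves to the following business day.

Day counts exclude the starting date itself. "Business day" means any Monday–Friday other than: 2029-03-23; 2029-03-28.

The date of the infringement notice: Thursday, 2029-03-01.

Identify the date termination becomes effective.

2029-06-28

Adding 10 calendar days to 2029-03-01 gives 2029-03-11, which is the last day of the cure period.
The last day of the consultation period: 20 calendar days after 2029-03-11 is 2029-03-31.
The last day of the response period: 44 calendar days after 2029-03-31 is 2029-05-14.
The date termination becomes effective: 45 calendar days after 2029-05-14 is 2029-06-28. 2029-06-28 is a Thursday and is not a listed holiday, so no roll-forward applies.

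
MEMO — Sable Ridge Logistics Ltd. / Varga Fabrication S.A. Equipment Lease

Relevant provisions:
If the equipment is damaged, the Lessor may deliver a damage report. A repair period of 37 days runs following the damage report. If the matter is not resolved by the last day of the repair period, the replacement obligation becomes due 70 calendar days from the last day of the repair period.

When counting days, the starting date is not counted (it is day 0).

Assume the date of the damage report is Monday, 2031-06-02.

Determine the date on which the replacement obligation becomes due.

The last day of the repair period: 37 calendar days after 2031-06-02 is 2031-07-09.
The date on which the replacement obligation becomes due: 2031-07-09 + 70 days = 2031-09-17.

2031-09-17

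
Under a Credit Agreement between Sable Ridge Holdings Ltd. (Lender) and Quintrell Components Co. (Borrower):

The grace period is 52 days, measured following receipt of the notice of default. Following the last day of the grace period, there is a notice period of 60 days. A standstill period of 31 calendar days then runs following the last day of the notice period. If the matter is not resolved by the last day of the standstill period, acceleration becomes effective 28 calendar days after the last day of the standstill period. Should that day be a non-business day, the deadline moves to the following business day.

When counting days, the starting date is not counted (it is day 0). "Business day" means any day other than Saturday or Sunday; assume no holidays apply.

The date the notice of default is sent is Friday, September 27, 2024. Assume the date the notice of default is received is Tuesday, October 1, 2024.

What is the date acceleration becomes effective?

March 21, 2025

Adding 52 calendar days to October 1, 2024 gives November 22, 2024, which is the last day of the grace period.
The last day of the notice period: November 22, 2024 + 60 days = January 21, 2025.
The last day of the standstill period: 31 calendar days after January 21, 2025 is February 21, 2025.
The date acceleration becomes effective: 28 calendar days after February 21, 2025 is March 21, 2025. March 21, 2025 is a Friday, so no roll-forward applies.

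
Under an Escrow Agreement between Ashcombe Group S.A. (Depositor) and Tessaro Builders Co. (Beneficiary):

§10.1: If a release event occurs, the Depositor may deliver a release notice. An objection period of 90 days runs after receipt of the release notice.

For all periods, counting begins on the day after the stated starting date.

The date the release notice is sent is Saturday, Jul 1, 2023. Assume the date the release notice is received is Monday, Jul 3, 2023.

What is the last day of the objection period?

The last day of the objection period: 90 calendar days after Jul 3, 2023 is Oct 1, 2023.

Oct 1, 2023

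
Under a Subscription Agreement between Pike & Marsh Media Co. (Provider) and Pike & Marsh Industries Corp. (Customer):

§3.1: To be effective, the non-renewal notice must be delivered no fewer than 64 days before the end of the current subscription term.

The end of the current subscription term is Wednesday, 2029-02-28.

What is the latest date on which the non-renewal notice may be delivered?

2029-02-28 minus 64 days is 2028-12-26.

2028-12-26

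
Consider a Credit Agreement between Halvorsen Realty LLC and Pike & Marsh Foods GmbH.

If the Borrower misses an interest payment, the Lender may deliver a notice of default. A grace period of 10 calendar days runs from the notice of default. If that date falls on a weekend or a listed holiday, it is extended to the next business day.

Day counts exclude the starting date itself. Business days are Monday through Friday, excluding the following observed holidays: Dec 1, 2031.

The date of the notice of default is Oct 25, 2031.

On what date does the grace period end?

Nov 4, 2031

Adding 10 calendar days to Oct 25, 2031 gives Nov 4, 2031, which is the last day of the grace period. Nov 4, 2031 is a Tuesday and is not a listed holiday, so no roll-forward applies.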